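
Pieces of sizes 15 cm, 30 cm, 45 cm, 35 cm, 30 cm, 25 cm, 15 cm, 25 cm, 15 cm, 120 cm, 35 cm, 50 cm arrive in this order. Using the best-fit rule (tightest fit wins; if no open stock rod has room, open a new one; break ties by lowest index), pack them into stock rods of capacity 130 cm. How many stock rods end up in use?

4

  15 → stock rod 1 (new)  [load 15/130]
  30 → stock rod 1  [load 45/130]
  45 → stock rod 1  [load 90/130]
  35 → stock rod 1  [load 125/130]
  30 → stock rod 2 (new)  [load 30/130]
  25 → stock rod 2  [load 55/130]
  15 → stock rod 2  [load 70/130]
  25 → stock rod 2  [load 95/130]
  15 → stock rod 2  [load 110/130]
  120 → stock rod 3 (new)  [load 120/130]
  35 → stock rod 4 (new)  [load 35/130]
  50 → stock rod 4  [load 85/130]
4 stock rods opened.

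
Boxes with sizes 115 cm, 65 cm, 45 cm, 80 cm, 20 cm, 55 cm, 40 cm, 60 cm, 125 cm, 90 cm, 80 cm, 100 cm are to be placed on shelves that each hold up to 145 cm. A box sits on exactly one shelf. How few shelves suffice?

7

Total = 125 + 115 + 100 + 90 + 80 + 80 + 65 + 60 + 55 + 45 + 40 + 20 = 875 cm.
Lower bound: ⌈875/145⌉ = 7 shelves.
A packing using 7 shelves:
  shelf 1: 125 + 20 = 145
  shelf 2: 115 = 115
  shelf 3: 100 + 45 = 145
  shelf 4: 90 + 55 = 145
  shelf 5: 80 + 65 = 145
  shelf 6: 80 + 60 = 140
  shelf 7: 40 = 40
This matches the lower bound, so 7 is optimal.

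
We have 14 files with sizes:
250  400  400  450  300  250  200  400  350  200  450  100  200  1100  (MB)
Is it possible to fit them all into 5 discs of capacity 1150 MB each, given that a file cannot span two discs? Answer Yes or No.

Yes

A valid assignment using 5 discs:
  disc 1: 1100 = 1100
  disc 2: 450 + 450 + 250 = 1150
  disc 3: 400 + 400 + 350 = 1150
  disc 4: 400 + 300 + 250 + 200 = 1150
  disc 5: 200 + 200 + 100 = 500
Every load is within 1150 MB, so 5 discs suffice.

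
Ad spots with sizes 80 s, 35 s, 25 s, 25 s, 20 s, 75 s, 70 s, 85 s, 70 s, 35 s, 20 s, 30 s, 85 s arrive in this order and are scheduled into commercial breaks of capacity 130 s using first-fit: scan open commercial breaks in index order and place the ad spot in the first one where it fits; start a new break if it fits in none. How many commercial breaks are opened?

7

  80 → break 1 (new)  [load 80/130]
  35 → break 1  [load 115/130]
  25 → break 2 (new)  [load 25/130]
  25 → break 2  [load 50/130]
  20 → break 2  [load 70/130]
  75 → break 3 (new)  [load 75/130]
  70 → break 4 (new)  [load 70/130]
  85 → break 5 (new)  [load 85/130]
  70 → break 6 (new)  [load 70/130]
  35 → break 2  [load 105/130]
  20 → break 2  [load 125/130]
  30 → break 3  [load 105/130]
  85 → break 7 (new)  [load 85/130]
7 commercial breaks opened.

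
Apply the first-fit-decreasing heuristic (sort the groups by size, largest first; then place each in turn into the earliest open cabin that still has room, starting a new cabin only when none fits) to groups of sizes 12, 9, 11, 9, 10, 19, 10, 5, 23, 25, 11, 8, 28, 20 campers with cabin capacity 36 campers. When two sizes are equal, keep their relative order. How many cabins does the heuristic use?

6

Sorted descending: 28, 25, 23, 20, 19, 12, 11, 11, 10, 10, 9, 9, 8, 5.
  28 → cabin 1 (new)  [load 28/36]
  25 → cabin 2 (new)  [load 25/36]
  23 → cabin 3 (new)  [load 23/36]
  20 → cabin 4 (new)  [load 20/36]
  19 → cabin 5 (new)  [load 19/36]
  12 → cabin 3  [load 35/36]
  11 → cabin 2  [load 36/36]
  11 → cabin 4  [load 31/36]
  10 → cabin 5  [load 29/36]
  10 → cabin 6 (new)  [load 10/36]
  9 → cabin 6  [load 19/36]
  9 → cabin 6  [load 28/36]
  8 → cabin 1  [load 36/36]
  5 → cabin 4  [load 36/36]
6 cabins opened.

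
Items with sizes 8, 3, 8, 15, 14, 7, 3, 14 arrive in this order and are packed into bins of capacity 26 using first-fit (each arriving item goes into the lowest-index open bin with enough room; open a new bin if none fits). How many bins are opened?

4

  8 → bin 1 (new)  [load 8/26]
  3 → bin 1  [load 11/26]
  8 → bin 1  [load 19/26]
  15 → bin 2 (new)  [load 15/26]
  14 → bin 3 (new)  [load 14/26]
  7 → bin 1  [load 26/26]
  3 → bin 2  [load 18/26]
  14 → bin 4 (new)  [load 14/26]
4 bins opened.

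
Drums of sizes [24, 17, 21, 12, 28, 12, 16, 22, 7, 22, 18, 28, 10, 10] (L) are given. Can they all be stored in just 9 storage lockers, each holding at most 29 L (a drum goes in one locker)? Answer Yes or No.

Total = 247 L; ⌈247/29⌉ = 9.
The bound of 9 does not rule out 9, but exhaustive search shows no assignment into 9 storage lockers of capacity 29 L exists — the minimum is 10.

No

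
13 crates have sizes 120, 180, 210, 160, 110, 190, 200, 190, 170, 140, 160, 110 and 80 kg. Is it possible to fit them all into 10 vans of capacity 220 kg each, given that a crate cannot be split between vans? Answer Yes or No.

No

Total = 2020 kg; ⌈2020/220⌉ = 10.
The bound of 10 does not rule out 10, but exhaustive search shows no assignment into 10 vans of capacity 220 kg exists — the minimum is 11.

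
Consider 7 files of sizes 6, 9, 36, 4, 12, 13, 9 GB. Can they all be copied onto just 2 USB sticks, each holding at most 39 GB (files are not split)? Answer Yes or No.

Total = 89 GB; ⌈89/39⌉ = 3.
At least 3 USB sticks are required, but only 2 are allowed.

No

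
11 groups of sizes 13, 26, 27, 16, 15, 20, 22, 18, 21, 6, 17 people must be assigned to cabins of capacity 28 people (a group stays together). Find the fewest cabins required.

Total = 27 + 26 + 22 + 21 + 20 + 18 + 17 + 16 + 15 + 13 + 6 = 201 people.
Lower bound: ⌈201/28⌉ = 8 cabins.
Also, 9 groups each exceed 14 people, and no two of those can share a cabin, so at least 9 cabins are needed.
A packing using 9 cabins:
  cabin 1: 27 = 27
  cabin 2: 26 = 26
  cabin 3: 22 + 6 = 28
  cabin 4: 21 = 21
  cabin 5: 20 = 20
  cabin 6: 18 = 18
  cabin 7: 17 = 17
  cabin 8: 16 = 16
  cabin 9: 15 + 13 = 28
This matches the lower bound, so 9 is optimal.

9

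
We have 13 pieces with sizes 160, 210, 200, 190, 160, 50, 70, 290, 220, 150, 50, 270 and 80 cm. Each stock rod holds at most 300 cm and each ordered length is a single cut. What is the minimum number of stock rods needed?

9

Total = 290 + 270 + 220 + 210 + 200 + 190 + 160 + 160 + 150 + 80 + 70 + 50 + 50 = 2100 cm.
Lower bound: ⌈2100/300⌉ = 7 stock rods.
Also, 8 pieces each exceed 150 cm, and no two of those can share a stock rod, so at least 8 stock rods are needed.
A packing using 9 stock rods:
  stock rod 1: 290 = 290
  stock rod 2: 270 = 270
  stock rod 3: 220 + 80 = 300
  stock rod 4: 210 + 70 = 280
  stock rod 5: 200 + 50 + 50 = 300
  stock rod 6: 190 = 190
  stock rod 7: 160 = 160
  stock rod 8: 160 = 160
  stock rod 9: 150 = 150
No arrangement into 8 stock rods stays within capacity, so 9 is optimal.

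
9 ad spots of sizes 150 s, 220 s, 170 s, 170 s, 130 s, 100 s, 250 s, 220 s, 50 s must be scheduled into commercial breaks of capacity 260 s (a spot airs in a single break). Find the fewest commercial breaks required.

Total = 250 + 220 + 220 + 170 + 170 + 150 + 130 + 100 + 50 = 1460 s.
Lower bound: ⌈1460/260⌉ = 6 commercial breaks.
A packing using 7 commercial breaks:
  break 1: 250 = 250
  break 2: 220 = 220
  break 3: 220 = 220
  break 4: 170 + 50 = 220
  break 5: 170 = 170
  break 6: 150 + 100 = 250
  break 7: 130 = 130
No arrangement into 6 commercial breaks stays within capacity, so 7 is optimal.

7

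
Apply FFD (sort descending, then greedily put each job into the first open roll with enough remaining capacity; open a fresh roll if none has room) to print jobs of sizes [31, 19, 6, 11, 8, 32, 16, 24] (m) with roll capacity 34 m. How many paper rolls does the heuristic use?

Sorted descending: 32, 31, 24, 19, 16, 11, 8, 6.
  32 → roll 1 (new)  [load 32/34]
  31 → roll 2 (new)  [load 31/34]
  24 → roll 3 (new)  [load 24/34]
  19 → roll 4 (new)  [load 19/34]
  16 → roll 5 (new)  [load 16/34]
  11 → roll 4  [load 30/34]
  8 → roll 3  [load 32/34]
  6 → roll 5  [load 22/34]
5 paper rolls opened.

5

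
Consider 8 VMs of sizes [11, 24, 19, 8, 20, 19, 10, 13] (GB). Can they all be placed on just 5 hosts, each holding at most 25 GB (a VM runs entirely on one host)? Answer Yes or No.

Total = 124 GB; ⌈124/25⌉ = 5.
The bound of 5 does not rule out 5, but exhaustive search shows no assignment into 5 hosts of capacity 25 GB exists — the minimum is 6.

No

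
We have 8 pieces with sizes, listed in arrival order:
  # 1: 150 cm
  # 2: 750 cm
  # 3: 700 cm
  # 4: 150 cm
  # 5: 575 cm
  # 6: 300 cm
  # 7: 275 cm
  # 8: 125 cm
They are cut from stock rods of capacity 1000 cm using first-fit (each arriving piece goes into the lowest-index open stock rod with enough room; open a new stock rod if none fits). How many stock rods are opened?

4

  150 → stock rod 1 (new)  [load 150/1000]
  750 → stock rod 1  [load 900/1000]
  700 → stock rod 2 (new)  [load 700/1000]
  150 → stock rod 2  [load 850/1000]
  575 → stock rod 3 (new)  [load 575/1000]
  300 → stock rod 3  [load 875/1000]
  275 → stock rod 4 (new)  [load 275/1000]
  125 → stock rod 2  [load 975/1000]
4 stock rods opened.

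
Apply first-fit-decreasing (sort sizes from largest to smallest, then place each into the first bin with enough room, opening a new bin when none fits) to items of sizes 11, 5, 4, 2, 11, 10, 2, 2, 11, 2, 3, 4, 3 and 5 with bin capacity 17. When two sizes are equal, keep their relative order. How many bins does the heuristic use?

Sorted descending: 11, 11, 11, 10, 5, 5, 4, 4, 3, 3, 2, 2, 2, 2.
  11 → bin 1 (new)  [load 11/17]
  11 → bin 2 (new)  [load 11/17]
  11 → bin 3 (new)  [load 11/17]
  10 → bin 4 (new)  [load 10/17]
  5 → bin 1  [load 16/17]
  5 → bin 2  [load 16/17]
  4 → bin 3  [load 15/17]
  4 → bin 4  [load 14/17]
  3 → bin 4  [load 17/17]
  3 → bin 5 (new)  [load 3/17]
  2 → bin 3  [load 17/17]
  2 → bin 5  [load 5/17]
  2 → bin 5  [load 7/17]
  2 → bin 5  [load 9/17]
5 bins opened.

5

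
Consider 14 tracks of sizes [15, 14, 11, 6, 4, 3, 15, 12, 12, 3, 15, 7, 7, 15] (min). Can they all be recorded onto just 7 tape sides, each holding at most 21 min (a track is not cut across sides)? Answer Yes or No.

No

Total = 139 min; ⌈139/21⌉ = 7.
8 tracks each exceed half the capacity and cannot share a side, forcing at least 8 tape sides.
At least 8 tape sides are required, but only 7 are allowed.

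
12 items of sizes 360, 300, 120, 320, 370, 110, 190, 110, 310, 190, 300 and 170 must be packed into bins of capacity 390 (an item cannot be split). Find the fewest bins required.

Total = 370 + 360 + 320 + 310 + 300 + 300 + 190 + 190 + 170 + 120 + 110 + 110 = 2850.
Lower bound: ⌈2850/390⌉ = 8 bins.
A packing using 9 bins:
  bin 1: 370 = 370
  bin 2: 360 = 360
  bin 3: 320 = 320
  bin 4: 310 = 310
  bin 5: 300 = 300
  bin 6: 300 = 300
  bin 7: 190 + 190 = 380
  bin 8: 170 + 120 = 290
  bin 9: 110 + 110 = 220
No arrangement into 8 bins stays within capacity, so 9 is optimal.

9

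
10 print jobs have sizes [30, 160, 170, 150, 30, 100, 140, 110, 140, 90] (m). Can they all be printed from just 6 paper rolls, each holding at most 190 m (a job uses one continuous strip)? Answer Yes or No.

No

Total = 1120 m; ⌈1120/190⌉ = 6.
7 print jobs each exceed half the capacity and cannot share a roll, forcing at least 7 paper rolls.
At least 7 paper rolls are required, but only 6 are allowed.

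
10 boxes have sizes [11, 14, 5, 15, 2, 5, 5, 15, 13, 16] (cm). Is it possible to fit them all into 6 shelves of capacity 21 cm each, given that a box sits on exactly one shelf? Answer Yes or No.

A valid assignment using 6 shelves:
  shelf 1: 16 + 5 = 21
  shelf 2: 15 + 5 = 20
  shelf 3: 15 + 5 = 20
  shelf 4: 14 + 2 = 16
  shelf 5: 13 = 13
  shelf 6: 11 = 11
Every load is within 21 cm, so 6 shelves suffice.

Yes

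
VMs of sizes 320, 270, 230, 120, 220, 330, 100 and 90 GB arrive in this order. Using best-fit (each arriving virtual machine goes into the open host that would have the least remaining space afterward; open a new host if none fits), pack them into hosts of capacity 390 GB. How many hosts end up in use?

  320 → host 1 (new)  [load 320/390]
  270 → host 2 (new)  [load 270/390]
  230 → host 3 (new)  [load 230/390]
  120 → host 2  [load 390/390]
  220 → host 4 (new)  [load 220/390]
  330 → host 5 (new)  [load 330/390]
  100 → host 3  [load 330/390]
  90 → host 4  [load 310/390]
5 hosts opened.

5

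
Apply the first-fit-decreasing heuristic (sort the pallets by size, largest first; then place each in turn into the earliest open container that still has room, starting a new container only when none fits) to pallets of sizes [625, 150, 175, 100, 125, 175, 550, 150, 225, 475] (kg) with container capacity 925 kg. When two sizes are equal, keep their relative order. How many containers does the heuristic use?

4

Sorted descending: 625, 550, 475, 225, 175, 175, 150, 150, 125, 100.
  625 → container 1 (new)  [load 625/925]
  550 → container 2 (new)  [load 550/925]
  475 → container 3 (new)  [load 475/925]
  225 → container 1  [load 850/925]
  175 → container 2  [load 725/925]
  175 → container 2  [load 900/925]
  150 → container 3  [load 625/925]
  150 → container 3  [load 775/925]
  125 → container 3  [load 900/925]
  100 → container 4 (new)  [load 100/925]
4 containers opened.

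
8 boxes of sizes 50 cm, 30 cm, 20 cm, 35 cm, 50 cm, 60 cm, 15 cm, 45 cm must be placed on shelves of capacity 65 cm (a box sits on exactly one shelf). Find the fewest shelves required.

5

Total = 60 + 50 + 50 + 45 + 35 + 30 + 20 + 15 = 305 cm.
Lower bound: ⌈305/65⌉ = 5 shelves.
A packing using 5 shelves:
  shelf 1: 60 = 60
  shelf 2: 50 + 15 = 65
  shelf 3: 50 = 50
  shelf 4: 45 + 20 = 65
  shelf 5: 35 + 30 = 65
This matches the lower bound, so 5 is optimal.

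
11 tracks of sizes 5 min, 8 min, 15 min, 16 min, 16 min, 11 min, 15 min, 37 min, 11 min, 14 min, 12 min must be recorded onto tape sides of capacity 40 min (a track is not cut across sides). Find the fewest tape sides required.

5

Total = 37 + 16 + 16 + 15 + 15 + 14 + 12 + 11 + 11 + 8 + 5 = 160 min.
Lower bound: ⌈160/40⌉ = 4 tape sides.
A packing using 5 tape sides:
  side 1: 37 = 37
  side 2: 16 + 16 + 8 = 40
  side 3: 15 + 15 + 5 = 35
  side 4: 14 + 12 + 11 = 37
  side 5: 11 = 11
No arrangement into 4 tape sides stays within capacity, so 5 is optimal.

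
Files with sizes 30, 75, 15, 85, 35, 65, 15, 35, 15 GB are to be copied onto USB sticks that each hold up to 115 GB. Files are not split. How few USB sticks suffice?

Total = 85 + 75 + 65 + 35 + 35 + 30 + 15 + 15 + 15 = 370 GB.
Lower bound: ⌈370/115⌉ = 4 USB sticks.
A packing using 4 USB sticks:
  USB stick 1: 85 + 30 = 115
  USB stick 2: 75 + 35 = 110
  USB stick 3: 65 + 35 + 15 = 115
  USB stick 4: 15 + 15 = 30
This matches the lower bound, so 4 is optimal.

4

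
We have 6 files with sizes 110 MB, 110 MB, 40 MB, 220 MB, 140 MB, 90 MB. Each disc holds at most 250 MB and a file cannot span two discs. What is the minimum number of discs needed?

3

Total = 220 + 140 + 110 + 110 + 90 + 40 = 710 MB.
Lower bound: ⌈710/250⌉ = 3 discs.
A packing using 3 discs:
  disc 1: 220 = 220
  disc 2: 140 + 110 = 250
  disc 3: 110 + 90 + 40 = 240
This matches the lower bound, so 3 is optimal.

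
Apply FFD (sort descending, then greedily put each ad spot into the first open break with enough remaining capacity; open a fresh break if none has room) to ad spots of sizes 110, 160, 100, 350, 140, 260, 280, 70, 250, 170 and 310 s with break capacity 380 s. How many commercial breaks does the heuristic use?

Sorted descending: 350, 310, 280, 260, 250, 170, 160, 140, 110, 100, 70.
  350 → break 1 (new)  [load 350/380]
  310 → break 2 (new)  [load 310/380]
  280 → break 3 (new)  [load 280/380]
  260 → break 4 (new)  [load 260/380]
  250 → break 5 (new)  [load 250/380]
  170 → break 6 (new)  [load 170/380]
  160 → break 6  [load 330/380]
  140 → break 7 (new)  [load 140/380]
  110 → break 4  [load 370/380]
  100 → break 3  [load 380/380]
  70 → break 2  [load 380/380]
7 commercial breaks opened.

7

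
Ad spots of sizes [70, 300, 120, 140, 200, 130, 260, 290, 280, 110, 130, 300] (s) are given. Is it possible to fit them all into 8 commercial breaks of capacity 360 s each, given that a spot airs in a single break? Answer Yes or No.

A valid assignment using 8 commercial breaks:
  break 1: 300 = 300
  break 2: 300 = 300
  break 3: 290 + 70 = 360
  break 4: 280 = 280
  break 5: 260 = 260
  break 6: 200 + 140 = 340
  break 7: 130 + 130 = 260
  break 8: 120 + 110 = 230
Every load is within 360 s, so 8 commercial breaks suffice.

Yes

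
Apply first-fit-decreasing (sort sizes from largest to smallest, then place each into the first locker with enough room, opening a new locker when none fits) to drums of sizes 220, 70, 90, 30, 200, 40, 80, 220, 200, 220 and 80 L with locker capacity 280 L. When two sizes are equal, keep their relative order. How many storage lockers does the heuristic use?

6

Sorted descending: 220, 220, 220, 200, 200, 90, 80, 80, 70, 40, 30.
  220 → locker 1 (new)  [load 220/280]
  220 → locker 2 (new)  [load 220/280]
  220 → locker 3 (new)  [load 220/280]
  200 → locker 4 (new)  [load 200/280]
  200 → locker 5 (new)  [load 200/280]
  90 → locker 6 (new)  [load 90/280]
  80 → locker 4  [load 280/280]
  80 → locker 5  [load 280/280]
  70 → locker 6  [load 160/280]
  40 → locker 1  [load 260/280]
  30 → locker 2  [load 250/280]
6 storage lockers opened.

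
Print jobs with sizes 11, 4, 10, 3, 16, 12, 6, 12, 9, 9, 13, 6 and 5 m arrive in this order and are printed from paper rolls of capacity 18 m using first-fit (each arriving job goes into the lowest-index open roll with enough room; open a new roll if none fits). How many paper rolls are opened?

7

  11 → roll 1 (new)  [load 11/18]
  4 → roll 1  [load 15/18]
  10 → roll 2 (new)  [load 10/18]
  3 → roll 1  [load 18/18]
  16 → roll 3 (new)  [load 16/18]
  12 → roll 4 (new)  [load 12/18]
  6 → roll 2  [load 16/18]
  12 → roll 5 (new)  [load 12/18]
  9 → roll 6 (new)  [load 9/18]
  9 → roll 6  [load 18/18]
  13 → roll 7 (new)  [load 13/18]
  6 → roll 4  [load 18/18]
  5 → roll 5  [load 17/18]
7 paper rolls opened.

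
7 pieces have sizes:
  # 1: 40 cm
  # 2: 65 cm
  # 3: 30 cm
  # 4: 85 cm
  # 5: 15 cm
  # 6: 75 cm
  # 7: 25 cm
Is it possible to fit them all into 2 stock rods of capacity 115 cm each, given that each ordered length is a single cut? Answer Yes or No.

No

Total = 335 cm; ⌈335/115⌉ = 3.
At least 3 stock rods are required, but only 2 are allowed.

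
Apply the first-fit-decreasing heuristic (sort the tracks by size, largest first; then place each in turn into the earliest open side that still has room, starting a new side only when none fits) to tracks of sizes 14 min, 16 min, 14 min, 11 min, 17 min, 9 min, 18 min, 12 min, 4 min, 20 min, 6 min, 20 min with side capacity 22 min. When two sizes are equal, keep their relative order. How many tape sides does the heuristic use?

9

Sorted descending: 20, 20, 18, 17, 16, 14, 14, 12, 11, 9, 6, 4.
  20 → side 1 (new)  [load 20/22]
  20 → side 2 (new)  [load 20/22]
  18 → side 3 (new)  [load 18/22]
  17 → side 4 (new)  [load 17/22]
  16 → side 5 (new)  [load 16/22]
  14 → side 6 (new)  [load 14/22]
  14 → side 7 (new)  [load 14/22]
  12 → side 8 (new)  [load 12/22]
  11 → side 9 (new)  [load 11/22]
  9 → side 8  [load 21/22]
  6 → side 5  [load 22/22]
  4 → side 3  [load 22/22]
9 tape sides opened.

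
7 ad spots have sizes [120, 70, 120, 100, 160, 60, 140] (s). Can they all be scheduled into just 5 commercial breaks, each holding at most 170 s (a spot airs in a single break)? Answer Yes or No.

Total = 770 s; ⌈770/170⌉ = 5.
The bound of 5 does not rule out 5, but exhaustive search shows no assignment into 5 commercial breaks of capacity 170 s exists — the minimum is 6.

No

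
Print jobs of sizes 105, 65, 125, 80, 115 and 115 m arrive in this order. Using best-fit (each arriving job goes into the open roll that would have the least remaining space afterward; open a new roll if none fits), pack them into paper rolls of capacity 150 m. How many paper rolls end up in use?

  105 → roll 1 (new)  [load 105/150]
  65 → roll 2 (new)  [load 65/150]
  125 → roll 3 (new)  [load 125/150]
  80 → roll 2  [load 145/150]
  115 → roll 4 (new)  [load 115/150]
  115 → roll 5 (new)  [load 115/150]
5 paper rolls opened.

5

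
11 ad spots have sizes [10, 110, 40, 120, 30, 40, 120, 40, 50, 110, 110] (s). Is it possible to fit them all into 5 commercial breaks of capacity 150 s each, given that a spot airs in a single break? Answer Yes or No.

No

Total = 780 s; ⌈780/150⌉ = 6.
At least 6 commercial breaks are required, but only 5 are allowed.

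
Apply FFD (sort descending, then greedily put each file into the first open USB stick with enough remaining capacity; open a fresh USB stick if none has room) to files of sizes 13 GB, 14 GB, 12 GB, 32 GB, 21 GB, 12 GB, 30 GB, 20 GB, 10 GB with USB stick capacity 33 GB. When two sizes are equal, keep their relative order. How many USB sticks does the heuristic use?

Sorted descending: 32, 30, 21, 20, 14, 13, 12, 12, 10.
  32 → USB stick 1 (new)  [load 32/33]
  30 → USB stick 2 (new)  [load 30/33]
  21 → USB stick 3 (new)  [load 21/33]
  20 → USB stick 4 (new)  [load 20/33]
  14 → USB stick 5 (new)  [load 14/33]
  13 → USB stick 4  [load 33/33]
  12 → USB stick 3  [load 33/33]
  12 → USB stick 5  [load 26/33]
  10 → USB stick 6 (new)  [load 10/33]
6 USB sticks opened.

6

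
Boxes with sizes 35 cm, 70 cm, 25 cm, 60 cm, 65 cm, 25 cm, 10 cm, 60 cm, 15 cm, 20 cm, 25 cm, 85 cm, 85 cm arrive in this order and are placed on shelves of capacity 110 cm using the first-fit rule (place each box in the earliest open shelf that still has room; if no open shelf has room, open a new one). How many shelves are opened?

  35 → shelf 1 (new)  [load 35/110]
  70 → shelf 1  [load 105/110]
  25 → shelf 2 (new)  [load 25/110]
  60 → shelf 2  [load 85/110]
  65 → shelf 3 (new)  [load 65/110]
  25 → shelf 2  [load 110/110]
  10 → shelf 3  [load 75/110]
  60 → shelf 4 (new)  [load 60/110]
  15 → shelf 3  [load 90/110]
  20 → shelf 3  [load 110/110]
  25 → shelf 4  [load 85/110]
  85 → shelf 5 (new)  [load 85/110]
  85 → shelf 6 (new)  [load 85/110]
6 shelves opened.

6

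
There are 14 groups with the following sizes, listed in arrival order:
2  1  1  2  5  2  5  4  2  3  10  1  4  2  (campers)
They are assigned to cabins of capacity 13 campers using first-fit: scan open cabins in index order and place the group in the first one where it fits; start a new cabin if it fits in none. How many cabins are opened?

  2 → cabin 1 (new)  [load 2/13]
  1 → cabin 1  [load 3/13]
  1 → cabin 1  [load 4/13]
  2 → cabin 1  [load 6/13]
  5 → cabin 1  [load 11/13]
  2 → cabin 1  [load 13/13]
  5 → cabin 2 (new)  [load 5/13]
  4 → cabin 2  [load 9/13]
  2 → cabin 2  [load 11/13]
  3 → cabin 3 (new)  [load 3/13]
  10 → cabin 3  [load 13/13]
  1 → cabin 2  [load 12/13]
  4 → cabin 4 (new)  [load 4/13]
  2 → cabin 4  [load 6/13]
4 cabins opened.

4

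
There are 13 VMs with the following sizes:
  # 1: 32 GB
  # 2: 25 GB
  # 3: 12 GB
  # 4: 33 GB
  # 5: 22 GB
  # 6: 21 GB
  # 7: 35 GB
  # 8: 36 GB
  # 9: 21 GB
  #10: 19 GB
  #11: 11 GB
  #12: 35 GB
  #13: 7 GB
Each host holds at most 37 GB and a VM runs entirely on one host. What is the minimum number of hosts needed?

Total = 36 + 35 + 35 + 33 + 32 + 25 + 22 + 21 + 21 + 19 + 12 + 11 + 7 = 309 GB.
Lower bound: ⌈309/37⌉ = 9 hosts.
Also, 10 VMs each exceed 37/2 GB, and no two of those can share a host, so at least 10 hosts are needed.
A packing using 10 hosts:
  host 1: 36 = 36
  host 2: 35 = 35
  host 3: 35 = 35
  host 4: 33 = 33
  host 5: 32 = 32
  host 6: 25 + 12 = 37
  host 7: 22 + 11 = 33
  host 8: 21 + 7 = 28
  host 9: 21 = 21
  host 10: 19 = 19
This matches the lower bound, so 10 is optimal.

10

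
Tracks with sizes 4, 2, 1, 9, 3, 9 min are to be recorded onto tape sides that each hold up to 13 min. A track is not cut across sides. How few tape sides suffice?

3

Total = 9 + 9 + 4 + 3 + 2 + 1 = 28 min.
Lower bound: ⌈28/13⌉ = 3 tape sides.
A packing using 3 tape sides:
  side 1: 9 + 4 = 13
  side 2: 9 + 3 + 1 = 13
  side 3: 2 = 2
This matches the lower bound, so 3 is optimal.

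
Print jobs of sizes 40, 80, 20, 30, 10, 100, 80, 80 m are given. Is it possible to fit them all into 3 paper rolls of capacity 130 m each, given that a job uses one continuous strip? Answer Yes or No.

Total = 440 m; ⌈440/130⌉ = 4.
At least 4 paper rolls are required, but only 3 are allowed.

No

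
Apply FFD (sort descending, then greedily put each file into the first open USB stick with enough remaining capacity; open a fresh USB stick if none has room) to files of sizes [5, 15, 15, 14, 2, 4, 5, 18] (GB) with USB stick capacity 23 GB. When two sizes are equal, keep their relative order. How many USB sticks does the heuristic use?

Sorted descending: 18, 15, 15, 14, 5, 5, 4, 2.
  18 → USB stick 1 (new)  [load 18/23]
  15 → USB stick 2 (new)  [load 15/23]
  15 → USB stick 3 (new)  [load 15/23]
  14 → USB stick 4 (new)  [load 14/23]
  5 → USB stick 1  [load 23/23]
  5 → USB stick 2  [load 20/23]
  4 → USB stick 3  [load 19/23]
  2 → USB stick 2  [load 22/23]
4 USB sticks opened.

4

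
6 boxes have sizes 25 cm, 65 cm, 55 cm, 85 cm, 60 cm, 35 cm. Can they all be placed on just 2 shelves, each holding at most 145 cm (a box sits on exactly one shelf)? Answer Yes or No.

No

Total = 325 cm; ⌈325/145⌉ = 3.
At least 3 shelves are required, but only 2 are allowed.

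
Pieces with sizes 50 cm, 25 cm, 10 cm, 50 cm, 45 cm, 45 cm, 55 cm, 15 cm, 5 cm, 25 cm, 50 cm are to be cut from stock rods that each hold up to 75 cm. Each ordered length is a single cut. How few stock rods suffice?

Total = 55 + 50 + 50 + 50 + 45 + 45 + 25 + 25 + 15 + 10 + 5 = 375 cm.
Lower bound: ⌈375/75⌉ = 5 stock rods.
Also, 6 pieces each exceed 75/2 cm, and no two of those can share a stock rod, so at least 6 stock rods are needed.
A packing using 6 stock rods:
  stock rod 1: 55 + 15 + 5 = 75
  stock rod 2: 50 + 25 = 75
  stock rod 3: 50 + 25 = 75
  stock rod 4: 50 + 10 = 60
  stock rod 5: 45 = 45
  stock rod 6: 45 = 45
This matches the lower bound, so 6 is optimal.

6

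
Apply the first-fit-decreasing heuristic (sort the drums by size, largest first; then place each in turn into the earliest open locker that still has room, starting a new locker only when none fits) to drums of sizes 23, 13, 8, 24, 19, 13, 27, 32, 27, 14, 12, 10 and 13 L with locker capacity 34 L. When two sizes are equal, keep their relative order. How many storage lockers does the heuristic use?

Sorted descending: 32, 27, 27, 24, 23, 19, 14, 13, 13, 13, 12, 10, 8.
  32 → locker 1 (new)  [load 32/34]
  27 → locker 2 (new)  [load 27/34]
  27 → locker 3 (new)  [load 27/34]
  24 → locker 4 (new)  [load 24/34]
  23 → locker 5 (new)  [load 23/34]
  19 → locker 6 (new)  [load 19/34]
  14 → locker 6  [load 33/34]
  13 → locker 7 (new)  [load 13/34]
  13 → locker 7  [load 26/34]
  13 → locker 8 (new)  [load 13/34]
  12 → locker 8  [load 25/34]
  10 → locker 4  [load 34/34]
  8 → locker 5  [load 31/34]
8 storage lockers opened.

8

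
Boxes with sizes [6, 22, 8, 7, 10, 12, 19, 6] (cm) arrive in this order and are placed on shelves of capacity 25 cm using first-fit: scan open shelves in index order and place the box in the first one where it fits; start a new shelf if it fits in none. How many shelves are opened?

  6 → shelf 1 (new)  [load 6/25]
  22 → shelf 2 (new)  [load 22/25]
  8 → shelf 1  [load 14/25]
  7 → shelf 1  [load 21/25]
  10 → shelf 3 (new)  [load 10/25]
  12 → shelf 3  [load 22/25]
  19 → shelf 4 (new)  [load 19/25]
  6 → shelf 4  [load 25/25]
4 shelves opened.

4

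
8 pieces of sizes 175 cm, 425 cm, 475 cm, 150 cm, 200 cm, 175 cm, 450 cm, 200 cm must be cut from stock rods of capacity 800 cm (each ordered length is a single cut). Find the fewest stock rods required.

Total = 475 + 450 + 425 + 200 + 200 + 175 + 175 + 150 = 2250 cm.
Lower bound: ⌈2250/800⌉ = 3 stock rods.
A packing using 3 stock rods:
  stock rod 1: 475 + 200 = 675
  stock rod 2: 450 + 200 + 150 = 800
  stock rod 3: 425 + 175 + 175 = 775
This matches the lower bound, so 3 is optimal.

3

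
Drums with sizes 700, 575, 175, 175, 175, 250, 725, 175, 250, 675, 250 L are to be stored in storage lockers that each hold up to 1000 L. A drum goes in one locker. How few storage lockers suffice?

5

Total = 725 + 700 + 675 + 575 + 250 + 250 + 250 + 175 + 175 + 175 + 175 = 4125 L.
Lower bound: ⌈4125/1000⌉ = 5 storage lockers.
A packing using 5 storage lockers:
  locker 1: 725 + 250 = 975
  locker 2: 700 + 250 = 950
  locker 3: 675 + 250 = 925
  locker 4: 575 + 175 + 175 = 925
  locker 5: 175 + 175 = 350
This matches the lower bound, so 5 is optimal.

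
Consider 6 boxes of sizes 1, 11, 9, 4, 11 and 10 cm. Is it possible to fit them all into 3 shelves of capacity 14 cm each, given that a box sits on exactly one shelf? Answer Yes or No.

No

Total = 46 cm; ⌈46/14⌉ = 4.
At least 4 shelves are required, but only 3 are allowed.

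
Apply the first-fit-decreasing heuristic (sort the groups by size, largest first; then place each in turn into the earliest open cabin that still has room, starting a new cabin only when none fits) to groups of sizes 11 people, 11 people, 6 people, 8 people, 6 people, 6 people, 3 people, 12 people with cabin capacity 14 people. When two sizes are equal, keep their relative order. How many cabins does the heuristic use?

5

Sorted descending: 12, 11, 11, 8, 6, 6, 6, 3.
  12 → cabin 1 (new)  [load 12/14]
  11 → cabin 2 (new)  [load 11/14]
  11 → cabin 3 (new)  [load 11/14]
  8 → cabin 4 (new)  [load 8/14]
  6 → cabin 4  [load 14/14]
  6 → cabin 5 (new)  [load 6/14]
  6 → cabin 5  [load 12/14]
  3 → cabin 2  [load 14/14]
5 cabins opened.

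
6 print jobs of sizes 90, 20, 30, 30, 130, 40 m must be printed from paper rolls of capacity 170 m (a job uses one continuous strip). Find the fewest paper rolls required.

Total = 130 + 90 + 40 + 30 + 30 + 20 = 340 m.
Lower bound: ⌈340/170⌉ = 2 paper rolls.
A packing using 2 paper rolls:
  roll 1: 130 + 40 = 170
  roll 2: 90 + 30 + 30 + 20 = 170
This matches the lower bound, so 2 is optimal.

2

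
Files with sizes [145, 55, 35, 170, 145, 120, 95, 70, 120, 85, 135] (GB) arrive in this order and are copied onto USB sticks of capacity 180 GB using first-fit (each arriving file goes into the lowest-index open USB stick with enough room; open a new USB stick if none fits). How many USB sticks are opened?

8

  145 → USB stick 1 (new)  [load 145/180]
  55 → USB stick 2 (new)  [load 55/180]
  35 → USB stick 1  [load 180/180]
  170 → USB stick 3 (new)  [load 170/180]
  145 → USB stick 4 (new)  [load 145/180]
  120 → USB stick 2  [load 175/180]
  95 → USB stick 5 (new)  [load 95/180]
  70 → USB stick 5  [load 165/180]
  120 → USB stick 6 (new)  [load 120/180]
  85 → USB stick 7 (new)  [load 85/180]
  135 → USB stick 8 (new)  [load 135/180]
8 USB sticks opened.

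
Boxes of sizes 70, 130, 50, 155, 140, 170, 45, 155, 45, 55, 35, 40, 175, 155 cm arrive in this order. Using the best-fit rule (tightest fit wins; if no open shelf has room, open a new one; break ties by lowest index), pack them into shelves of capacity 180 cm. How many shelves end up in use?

  70 → shelf 1 (new)  [load 70/180]
  130 → shelf 2 (new)  [load 130/180]
  50 → shelf 2  [load 180/180]
  155 → shelf 3 (new)  [load 155/180]
  140 → shelf 4 (new)  [load 140/180]
  170 → shelf 5 (new)  [load 170/180]
  45 → shelf 1  [load 115/180]
  155 → shelf 6 (new)  [load 155/180]
  45 → shelf 1  [load 160/180]
  55 → shelf 7 (new)  [load 55/180]
  35 → shelf 4  [load 175/180]
  40 → shelf 7  [load 95/180]
  175 → shelf 8 (new)  [load 175/180]
  155 → shelf 9 (new)  [load 155/180]
9 shelves opened.

9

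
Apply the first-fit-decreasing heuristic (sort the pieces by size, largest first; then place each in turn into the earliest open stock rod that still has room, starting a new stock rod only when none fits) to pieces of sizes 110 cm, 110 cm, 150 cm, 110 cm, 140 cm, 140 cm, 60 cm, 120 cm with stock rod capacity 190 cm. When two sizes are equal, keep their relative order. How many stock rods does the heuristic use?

Sorted descending: 150, 140, 140, 120, 110, 110, 110, 60.
  150 → stock rod 1 (new)  [load 150/190]
  140 → stock rod 2 (new)  [load 140/190]
  140 → stock rod 3 (new)  [load 140/190]
  120 → stock rod 4 (new)  [load 120/190]
  110 → stock rod 5 (new)  [load 110/190]
  110 → stock rod 6 (new)  [load 110/190]
  110 → stock rod 7 (new)  [load 110/190]
  60 → stock rod 4  [load 180/190]
7 stock rods opened.

7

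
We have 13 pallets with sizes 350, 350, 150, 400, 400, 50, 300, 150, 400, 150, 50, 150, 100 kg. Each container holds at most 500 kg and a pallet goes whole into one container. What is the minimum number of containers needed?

Total = 400 + 400 + 400 + 350 + 350 + 300 + 150 + 150 + 150 + 150 + 100 + 50 + 50 = 3000 kg.
Lower bound: ⌈3000/500⌉ = 6 containers.
A packing using 7 containers:
  container 1: 400 + 100 = 500
  container 2: 400 + 50 + 50 = 500
  container 3: 400 = 400
  container 4: 350 + 150 = 500
  container 5: 350 + 150 = 500
  container 6: 300 + 150 = 450
  container 7: 150 = 150
No arrangement into 6 containers stays within capacity, so 7 is optimal.

7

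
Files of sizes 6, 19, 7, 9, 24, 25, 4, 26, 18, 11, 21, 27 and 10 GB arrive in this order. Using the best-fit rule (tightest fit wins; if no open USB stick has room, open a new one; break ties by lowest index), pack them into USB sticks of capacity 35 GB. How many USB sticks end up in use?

  6 → USB stick 1 (new)  [load 6/35]
  19 → USB stick 1  [load 25/35]
  7 → USB stick 1  [load 32/35]
  9 → USB stick 2 (new)  [load 9/35]
  24 → USB stick 2  [load 33/35]
  25 → USB stick 3 (new)  [load 25/35]
  4 → USB stick 3  [load 29/35]
  26 → USB stick 4 (new)  [load 26/35]
  18 → USB stick 5 (new)  [load 18/35]
  11 → USB stick 5  [load 29/35]
  21 → USB stick 6 (new)  [load 21/35]
  27 → USB stick 7 (new)  [load 27/35]
  10 → USB stick 6  [load 31/35]
7 USB sticks opened.

7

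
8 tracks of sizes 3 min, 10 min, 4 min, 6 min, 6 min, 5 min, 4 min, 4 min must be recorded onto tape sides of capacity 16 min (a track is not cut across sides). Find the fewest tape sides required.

Total = 10 + 6 + 6 + 5 + 4 + 4 + 4 + 3 = 42 min.
Lower bound: ⌈42/16⌉ = 3 tape sides.
A packing using 3 tape sides:
  side 1: 10 + 6 = 16
  side 2: 6 + 5 + 4 = 15
  side 3: 4 + 4 + 3 = 11
This matches the lower bound, so 3 is optimal.

3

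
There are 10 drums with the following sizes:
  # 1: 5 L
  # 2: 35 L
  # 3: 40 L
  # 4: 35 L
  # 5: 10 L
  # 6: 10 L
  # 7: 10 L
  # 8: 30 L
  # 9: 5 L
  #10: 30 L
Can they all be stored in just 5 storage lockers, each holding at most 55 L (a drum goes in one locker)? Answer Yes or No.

A valid assignment using 5 storage lockers:
  locker 1: 40 + 10 + 5 = 55
  locker 2: 35 + 10 + 10 = 55
  locker 3: 35 + 5 = 40
  locker 4: 30 = 30
  locker 5: 30 = 30
Every load is within 55 L, so 5 storage lockers suffice.

Yes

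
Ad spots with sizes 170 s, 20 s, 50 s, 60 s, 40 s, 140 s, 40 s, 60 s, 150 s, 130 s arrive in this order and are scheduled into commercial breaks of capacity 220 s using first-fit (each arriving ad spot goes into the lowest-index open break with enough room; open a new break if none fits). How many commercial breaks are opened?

5

  170 → break 1 (new)  [load 170/220]
  20 → break 1  [load 190/220]
  50 → break 2 (new)  [load 50/220]
  60 → break 2  [load 110/220]
  40 → break 2  [load 150/220]
  140 → break 3 (new)  [load 140/220]
  40 → break 2  [load 190/220]
  60 → break 3  [load 200/220]
  150 → break 4 (new)  [load 150/220]
  130 → break 5 (new)  [load 130/220]
5 commercial breaks opened.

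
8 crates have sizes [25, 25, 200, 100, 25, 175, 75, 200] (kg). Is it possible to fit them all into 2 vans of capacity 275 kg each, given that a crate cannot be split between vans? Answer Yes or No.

Total = 825 kg; ⌈825/275⌉ = 3.
At least 3 vans are required, but only 2 are allowed.

No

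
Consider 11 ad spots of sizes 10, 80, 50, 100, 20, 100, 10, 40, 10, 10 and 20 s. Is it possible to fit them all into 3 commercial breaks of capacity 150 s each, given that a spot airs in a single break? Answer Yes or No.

Yes

A valid assignment using 3 commercial breaks:
  break 1: 100 + 50 = 150
  break 2: 100 + 40 + 10 = 150
  break 3: 80 + 20 + 20 + 10 + 10 + 10 = 150
Every load is within 150 s, so 3 commercial breaks suffice.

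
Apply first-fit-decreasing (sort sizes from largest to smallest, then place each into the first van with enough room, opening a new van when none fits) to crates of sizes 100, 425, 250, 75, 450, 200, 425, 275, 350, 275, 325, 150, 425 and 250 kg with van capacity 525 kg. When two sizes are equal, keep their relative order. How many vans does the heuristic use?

Sorted descending: 450, 425, 425, 425, 350, 325, 275, 275, 250, 250, 200, 150, 100, 75.
  450 → van 1 (new)  [load 450/525]
  425 → van 2 (new)  [load 425/525]
  425 → van 3 (new)  [load 425/525]
  425 → van 4 (new)  [load 425/525]
  350 → van 5 (new)  [load 350/525]
  325 → van 6 (new)  [load 325/525]
  275 → van 7 (new)  [load 275/525]
  275 → van 8 (new)  [load 275/525]
  250 → van 7  [load 525/525]
  250 → van 8  [load 525/525]
  200 → van 6  [load 525/525]
  150 → van 5  [load 500/525]
  100 → van 2  [load 525/525]
  75 → van 1  [load 525/525]
8 vans opened.

8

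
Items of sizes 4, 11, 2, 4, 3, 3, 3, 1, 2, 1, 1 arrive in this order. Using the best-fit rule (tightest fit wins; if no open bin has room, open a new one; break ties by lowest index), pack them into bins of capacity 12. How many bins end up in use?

3

  4 → bin 1 (new)  [load 4/12]
  11 → bin 2 (new)  [load 11/12]
  2 → bin 1  [load 6/12]
  4 → bin 1  [load 10/12]
  3 → bin 3 (new)  [load 3/12]
  3 → bin 3  [load 6/12]
  3 → bin 3  [load 9/12]
  1 → bin 2  [load 12/12]
  2 → bin 1  [load 12/12]
  1 → bin 3  [load 10/12]
  1 → bin 3  [load 11/12]
3 bins opened.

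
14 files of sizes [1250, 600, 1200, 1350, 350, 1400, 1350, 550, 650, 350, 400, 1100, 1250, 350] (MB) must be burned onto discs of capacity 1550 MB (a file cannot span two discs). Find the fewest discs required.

9

Total = 1400 + 1350 + 1350 + 1250 + 1250 + 1200 + 1100 + 650 + 600 + 550 + 400 + 350 + 350 + 350 = 12150 MB.
Lower bound: ⌈12150/1550⌉ = 8 discs.
A packing using 9 discs:
  disc 1: 1400 = 1400
  disc 2: 1350 = 1350
  disc 3: 1350 = 1350
  disc 4: 1250 = 1250
  disc 5: 1250 = 1250
  disc 6: 1200 + 350 = 1550
  disc 7: 1100 + 400 = 1500
  disc 8: 650 + 600 = 1250
  disc 9: 550 + 350 + 350 = 1250
No arrangement into 8 discs stays within capacity, so 9 is optimal.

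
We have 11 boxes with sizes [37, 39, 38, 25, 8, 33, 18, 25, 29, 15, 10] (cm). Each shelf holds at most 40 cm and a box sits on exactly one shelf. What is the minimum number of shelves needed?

8

Total = 39 + 38 + 37 + 33 + 29 + 25 + 25 + 18 + 15 + 10 + 8 = 277 cm.
Lower bound: ⌈277/40⌉ = 7 shelves.
A packing using 8 shelves:
  shelf 1: 39 = 39
  shelf 2: 38 = 38
  shelf 3: 37 = 37
  shelf 4: 33 = 33
  shelf 5: 29 + 10 = 39
  shelf 6: 25 + 15 = 40
  shelf 7: 25 + 8 = 33
  shelf 8: 18 = 18
No arrangement into 7 shelves stays within capacity, so 8 is optimal.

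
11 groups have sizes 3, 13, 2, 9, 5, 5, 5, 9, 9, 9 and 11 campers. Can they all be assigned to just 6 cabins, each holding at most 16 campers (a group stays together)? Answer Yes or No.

A valid assignment using 6 cabins:
  cabin 1: 13 + 3 = 16
  cabin 2: 11 + 5 = 16
  cabin 3: 9 + 5 + 2 = 16
  cabin 4: 9 + 5 = 14
  cabin 5: 9 = 9
  cabin 6: 9 = 9
Every load is within 16 campers, so 6 cabins suffice.

Yes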